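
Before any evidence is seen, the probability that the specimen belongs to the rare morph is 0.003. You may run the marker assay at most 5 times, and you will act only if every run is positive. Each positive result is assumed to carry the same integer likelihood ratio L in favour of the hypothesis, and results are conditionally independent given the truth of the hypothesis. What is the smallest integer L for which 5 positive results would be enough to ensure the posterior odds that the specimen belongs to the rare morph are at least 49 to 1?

7

Prior odds = 0.003/0.997 = 3/997.
Target odds = 49.
Need L⁵ ≥ 49 ÷ (3/997) = 48853/3.
6⁵ = 7776 < 48853/3 ≤ 16807 = 7⁵, so L = 7.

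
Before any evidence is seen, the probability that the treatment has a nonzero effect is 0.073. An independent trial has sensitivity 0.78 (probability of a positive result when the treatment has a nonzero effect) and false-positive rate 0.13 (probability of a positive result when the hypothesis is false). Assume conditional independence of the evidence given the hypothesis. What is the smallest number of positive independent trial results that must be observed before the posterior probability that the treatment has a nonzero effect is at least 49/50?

Prior odds = 0.073/0.927 = 73/927.
Likelihood ratio of a positive result = 0.78/0.13 = 6.
Target posterior odds = 0.98/0.02 = 49.
Require 6ⁿ ≥ 49 ÷ (73/927) = 45423/73.
6³ = 216 falls short of 45423/73 but 6⁴ = 1296 reaches it, so n = 4.

4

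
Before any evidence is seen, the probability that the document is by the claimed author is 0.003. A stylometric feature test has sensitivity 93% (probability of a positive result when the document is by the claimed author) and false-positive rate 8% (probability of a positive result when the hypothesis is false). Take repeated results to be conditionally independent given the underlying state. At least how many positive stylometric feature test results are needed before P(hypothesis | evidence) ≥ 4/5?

Prior odds: 0.003 ÷ 0.997 = 3/997.
Likelihood ratio of a positive result = 0.93/0.08 = 11.625.
Target odds: 0.8 ÷ 0.2 = 4.
Require 11.625ⁿ ≥ 4 ÷ (3/997) = 3988/3.
11.625² = 135.140625 falls short of 3988/3 but 11.625³ = 804357/512 reaches it, so n = 3.

3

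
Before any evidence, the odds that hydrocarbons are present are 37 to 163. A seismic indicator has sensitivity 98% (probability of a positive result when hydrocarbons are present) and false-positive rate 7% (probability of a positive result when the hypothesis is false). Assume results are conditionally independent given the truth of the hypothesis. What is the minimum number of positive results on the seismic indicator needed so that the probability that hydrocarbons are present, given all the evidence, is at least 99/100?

Prior odds = 37/163.
Likelihood ratio of a positive result = 0.98/0.07 = 14.
Target odds: 0.99 ÷ 0.01 = 99.
Require 14ⁿ ≥ 99 ÷ (37/163) = 16137/37.
14² = 196 falls short of 16137/37 but 14³ = 2744 reaches it, so n = 3.

3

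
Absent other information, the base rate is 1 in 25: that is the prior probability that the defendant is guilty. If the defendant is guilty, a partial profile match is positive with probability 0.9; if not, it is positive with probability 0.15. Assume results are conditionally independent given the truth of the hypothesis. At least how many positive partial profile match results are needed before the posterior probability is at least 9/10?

Prior odds = 0.04/0.96 = 1/24.
Likelihood ratio of a positive = 0.9/0.15 = 6.
Target odds: 0.9 ÷ 0.1 = 9.
Need (1/24) × 6ⁿ ≥ 9, i.e. 6ⁿ ≥ 216.
6² = 36 falls short of 216 but 6³ = 216 reaches it, so n = 3.

3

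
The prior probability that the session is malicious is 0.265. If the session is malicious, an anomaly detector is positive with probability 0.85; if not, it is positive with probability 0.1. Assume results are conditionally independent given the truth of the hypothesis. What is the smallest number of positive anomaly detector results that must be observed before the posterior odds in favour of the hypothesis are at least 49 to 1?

3

Prior odds = 0.265/0.735 = 53/147.
Likelihood ratio of a positive = 0.85/0.1 = 8.5.
Target odds = 49.
Need (53/147) × 8.5ⁿ ≥ 49, i.e. 8.5ⁿ ≥ 7203/53.
8.5² = 72.25 falls short of 7203/53 but 8.5³ = 614.125 reaches it, so n = 3.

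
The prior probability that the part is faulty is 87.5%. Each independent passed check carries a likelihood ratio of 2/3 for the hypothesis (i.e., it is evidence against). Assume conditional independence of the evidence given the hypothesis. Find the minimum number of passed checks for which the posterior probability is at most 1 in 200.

Prior odds: 0.875 ÷ 0.125 = 7.
Likelihood ratio per passed check = 2/3.
Target posterior odds = 0.005/0.995 = 1/199.
Require (2/3)ⁿ ≤ 1/199 ÷ 7 = 1/1393.
(2/3)¹⁷ = 131072/129140163 is still above 1/1393 but (2/3)¹⁸ = 262144/387420489 is at or below it, so n = 18.

18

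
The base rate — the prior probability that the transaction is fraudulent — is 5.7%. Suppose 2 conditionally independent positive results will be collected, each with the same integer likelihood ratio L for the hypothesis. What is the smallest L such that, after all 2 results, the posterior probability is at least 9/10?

Prior odds = 0.057/0.943 = 57/943.
Target odds = 0.9/0.1 = 9.
Need L² ≥ 9 ÷ (57/943) = 2829/19.
12² = 144 < 2829/19 ≤ 169 = 13², so L = 13.

13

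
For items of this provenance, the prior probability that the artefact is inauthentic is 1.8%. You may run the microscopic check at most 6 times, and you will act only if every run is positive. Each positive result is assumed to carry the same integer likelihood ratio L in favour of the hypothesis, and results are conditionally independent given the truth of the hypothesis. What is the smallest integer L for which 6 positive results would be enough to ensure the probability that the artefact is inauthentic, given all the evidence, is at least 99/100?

Prior odds = 0.018/0.982 = 9/491.
Target odds = 0.99/0.01 = 99.
Need L⁶ ≥ 99 ÷ (9/491) = 5401.
4⁶ = 4096 < 5401 ≤ 15625 = 5⁶, so L = 5.

5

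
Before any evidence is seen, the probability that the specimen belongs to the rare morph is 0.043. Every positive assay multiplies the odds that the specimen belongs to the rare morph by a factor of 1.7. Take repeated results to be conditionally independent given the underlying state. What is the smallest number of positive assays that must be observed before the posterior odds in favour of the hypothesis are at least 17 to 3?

10

Prior odds: 0.043 ÷ 0.957 = 43/957.
Likelihood ratio per positive assay = 1.7.
Target odds = 17/3.
Need (43/957) × 1.7ⁿ ≥ 17/3, i.e. 1.7ⁿ ≥ 5423/43.
1.7⁹ ≈118.588 falls short of 5423/43 but 1.7¹⁰ ≈201.599 reaches it, so n = 10.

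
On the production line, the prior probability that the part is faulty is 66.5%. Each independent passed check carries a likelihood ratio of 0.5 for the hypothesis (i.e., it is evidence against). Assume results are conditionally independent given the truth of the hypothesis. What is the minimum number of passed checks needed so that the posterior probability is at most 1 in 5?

3

Prior odds = 0.665/0.335 = 133/67.
Likelihood ratio per passed check = 0.5.
Target odds: 0.2 ÷ 0.8 = 0.25.
Need (133/67) × 0.5ⁿ ≤ 0.25, i.e. 0.5ⁿ ≤ 67/532.
0.5² = 0.25 is still above 67/532 but 0.5³ = 0.125 is at or below it, so n = 3.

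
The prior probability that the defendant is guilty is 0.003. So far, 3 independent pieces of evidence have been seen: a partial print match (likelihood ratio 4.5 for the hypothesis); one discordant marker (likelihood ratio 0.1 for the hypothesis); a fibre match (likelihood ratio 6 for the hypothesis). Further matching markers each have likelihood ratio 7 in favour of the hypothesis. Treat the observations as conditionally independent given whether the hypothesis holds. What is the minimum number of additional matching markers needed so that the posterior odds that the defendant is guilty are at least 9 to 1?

Prior odds = 0.003/0.997 = 3/997.
Combined Bayes factor of the evidence already in hand = 4.5 × 0.1 × 6 = 2.7.
Odds after that evidence = (3/997) × 2.7 = 81/9970.
Target odds = 9.
Need 7ⁿ ≥ 9 ÷ (81/9970) = 9970/9.
7³ = 343 falls short of 9970/9 but 7⁴ = 2401 reaches it, so n = 4.

4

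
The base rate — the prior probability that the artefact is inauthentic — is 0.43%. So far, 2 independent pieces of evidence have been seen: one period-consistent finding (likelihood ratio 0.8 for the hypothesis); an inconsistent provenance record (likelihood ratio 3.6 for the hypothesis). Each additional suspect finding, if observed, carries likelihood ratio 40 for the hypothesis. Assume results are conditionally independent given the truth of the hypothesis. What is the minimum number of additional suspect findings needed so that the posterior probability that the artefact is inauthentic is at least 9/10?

Prior odds = 0.0043/0.9957 = 43/9957.
Combined Bayes factor of the evidence already in hand = 0.8 × 3.6 = 2.88.
Odds after that evidence = (43/9957) × 2.88 = 1032/82975.
Target odds = 0.9/0.1 = 9.
Need 40ⁿ ≥ 9 ÷ (1032/82975) = 248925/344.
40¹ = 40 falls short of 248925/344 but 40² = 1600 reaches it, so n = 2.

2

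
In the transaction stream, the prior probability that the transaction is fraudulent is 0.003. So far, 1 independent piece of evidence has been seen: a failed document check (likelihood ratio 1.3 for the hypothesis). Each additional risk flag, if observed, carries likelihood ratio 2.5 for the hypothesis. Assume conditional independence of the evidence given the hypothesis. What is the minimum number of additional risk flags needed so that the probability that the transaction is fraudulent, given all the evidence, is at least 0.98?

Prior odds = 0.003/0.997 = 3/997.
Bayes factor of the evidence already in hand = 1.3.
Odds after that evidence = (3/997) × 1.3 = 39/9970.
Target odds = 0.98/0.02 = 49.
Need 2.5ⁿ ≥ 49 ÷ (39/9970) = 488530/39.
2.5¹⁰ = 9765625/1024 falls short of 488530/39 but 2.5¹¹ = 48828125/2048 reaches it, so n = 11.

11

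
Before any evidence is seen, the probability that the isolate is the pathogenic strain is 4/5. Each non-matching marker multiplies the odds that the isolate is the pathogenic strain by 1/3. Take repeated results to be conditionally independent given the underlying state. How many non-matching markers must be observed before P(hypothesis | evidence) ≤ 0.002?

Prior odds: 0.8 ÷ 0.2 = 4.
Likelihood ratio per non-matching marker = 1/3.
Target odds: 0.002 ÷ 0.998 = 1/499.
Need 4 × (1/3)ⁿ ≤ 1/499, i.e. (1/3)ⁿ ≤ 1/1996.
(1/3)⁶ = 1/729 is still above 1/1996 but (1/3)⁷ = 1/2187 is at or below it, so n = 7.

7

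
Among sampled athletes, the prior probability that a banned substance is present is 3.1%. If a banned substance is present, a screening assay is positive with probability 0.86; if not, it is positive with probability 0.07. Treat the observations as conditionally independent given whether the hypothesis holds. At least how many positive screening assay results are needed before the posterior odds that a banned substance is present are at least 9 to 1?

Prior odds: 0.031 ÷ 0.969 = 31/969.
Likelihood ratio of a positive = 0.86/0.07 = 86/7.
Target odds = 9.
Need (31/969) × (86/7)ⁿ ≥ 9, i.e. (86/7)ⁿ ≥ 8721/31.
(86/7)² = 7396/49 falls short of 8721/31 but (86/7)³ = 636056/343 reaches it, so n = 3.

3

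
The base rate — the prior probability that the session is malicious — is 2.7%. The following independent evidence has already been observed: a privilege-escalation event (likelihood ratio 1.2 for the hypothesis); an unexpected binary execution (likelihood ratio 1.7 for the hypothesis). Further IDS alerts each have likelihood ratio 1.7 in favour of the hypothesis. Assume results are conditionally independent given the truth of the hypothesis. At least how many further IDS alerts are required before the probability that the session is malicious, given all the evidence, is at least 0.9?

Prior odds = 0.027/0.973 = 27/973.
Combined Bayes factor of the evidence already in hand = 1.2 × 1.7 = 2.04.
Odds after that evidence = (27/973) × 2.04 = 1377/24325.
Target odds = 0.9/0.1 = 9.
Need 1.7ⁿ ≥ 9 ÷ (1377/24325) = 24325/153.
1.7⁹ ≈118.588 falls short of 24325/153 but 1.7¹⁰ ≈201.599 reaches it, so n = 10.

10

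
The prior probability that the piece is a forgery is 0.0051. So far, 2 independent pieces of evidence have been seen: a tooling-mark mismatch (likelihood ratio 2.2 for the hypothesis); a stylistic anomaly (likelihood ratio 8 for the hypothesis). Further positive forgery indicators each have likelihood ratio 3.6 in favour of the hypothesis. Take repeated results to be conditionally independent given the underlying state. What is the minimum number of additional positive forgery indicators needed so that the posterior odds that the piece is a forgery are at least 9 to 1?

4

Prior odds = 0.0051/0.9949 = 51/9949.
Combined Bayes factor of the evidence already in hand = 2.2 × 8 = 17.6.
Odds after that evidence = (51/9949) × 17.6 = 4488/49745.
Target odds = 9.
Need 3.6ⁿ ≥ 9 ÷ (4488/49745) = 149235/1496.
3.6³ = 46.656 falls short of 149235/1496 but 3.6⁴ = 167.9616 reaches it, so n = 4.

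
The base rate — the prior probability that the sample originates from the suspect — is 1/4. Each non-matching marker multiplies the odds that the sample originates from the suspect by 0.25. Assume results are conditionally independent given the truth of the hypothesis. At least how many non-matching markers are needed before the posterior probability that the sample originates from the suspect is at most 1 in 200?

4

Prior odds: 0.25 ÷ 0.75 = 1/3.
Likelihood ratio per non-matching marker = 0.25.
Target odds: 0.005 ÷ 0.995 = 1/199.
Require 0.25ⁿ ≤ 1/199 ÷ (1/3) = 3/199.
0.25³ = 0.015625 is still above 3/199 but 0.25⁴ = 0.00390625 is at or below it, so n = 4.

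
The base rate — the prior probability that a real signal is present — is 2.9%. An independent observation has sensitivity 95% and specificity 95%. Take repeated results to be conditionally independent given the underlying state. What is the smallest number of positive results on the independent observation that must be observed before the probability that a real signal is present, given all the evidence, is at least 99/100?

3

Prior odds: 0.029 ÷ 0.971 = 29/971.
False-positive rate = 1 − 0.95 = 0.05; likelihood ratio of a positive = 0.95/0.05 = 19.
Target posterior odds = 0.99/0.01 = 99.
Require 19ⁿ ≥ 99 ÷ (29/971) = 96129/29.
19² = 361 falls short of 96129/29 but 19³ = 6859 reaches it, so n = 3.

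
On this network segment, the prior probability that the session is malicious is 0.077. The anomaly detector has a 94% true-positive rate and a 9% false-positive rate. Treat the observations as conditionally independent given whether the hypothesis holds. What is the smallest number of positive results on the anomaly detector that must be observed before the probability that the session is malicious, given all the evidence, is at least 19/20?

Prior odds = 0.077/0.923 = 77/923.
Likelihood ratio of a positive result = 0.94/0.09 = 94/9.
Target posterior odds = 0.95/0.05 = 19.
Need (77/923) × (94/9)ⁿ ≥ 19, i.e. (94/9)ⁿ ≥ 17537/77.
(94/9)² = 8836/81 falls short of 17537/77 but (94/9)³ = 830584/729 reaches it, so n = 3.

3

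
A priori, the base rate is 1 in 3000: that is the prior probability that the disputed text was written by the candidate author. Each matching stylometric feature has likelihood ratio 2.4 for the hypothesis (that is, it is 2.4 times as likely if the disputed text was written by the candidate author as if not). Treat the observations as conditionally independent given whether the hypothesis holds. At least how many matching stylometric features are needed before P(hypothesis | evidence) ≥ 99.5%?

Prior odds: (1/3000) ÷ (2999/3000) = 1/2999.
Likelihood ratio per matching stylometric feature = 2.4.
Target odds: 0.995 ÷ 0.005 = 199.
Require 2.4ⁿ ≥ 199 ÷ (1/2999) = 596801.
2.4¹⁵ ≈504857 falls short of 596801 but 2.4¹⁶ ≈1.21166e+06 reaches it, so n = 16.

16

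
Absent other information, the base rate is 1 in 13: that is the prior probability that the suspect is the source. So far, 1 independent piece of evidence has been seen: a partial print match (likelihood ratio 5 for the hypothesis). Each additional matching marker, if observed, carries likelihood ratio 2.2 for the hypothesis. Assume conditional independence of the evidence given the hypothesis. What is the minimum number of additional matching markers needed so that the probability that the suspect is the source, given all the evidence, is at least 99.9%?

Prior odds = (1/13)/(12/13) = 1/12.
Bayes factor of the evidence already in hand = 5.
Odds after that evidence = (1/12) × 5 = 5/12.
Target odds = 0.999/0.001 = 999.
Need 2.2ⁿ ≥ 999 ÷ (5/12) = 2397.6.
2.2⁹ ≈1207.27 falls short of 2397.6 but 2.2¹⁰ ≈2655.99 reaches it, so n = 10.

10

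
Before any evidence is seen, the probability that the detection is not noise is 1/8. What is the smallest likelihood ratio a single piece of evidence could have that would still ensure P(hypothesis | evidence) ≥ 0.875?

Prior odds = 0.125/0.875 = 1/7.
Target odds = 0.875/0.125 = 7.
Required Bayes factor = 7 ÷ (1/7) = 49.

49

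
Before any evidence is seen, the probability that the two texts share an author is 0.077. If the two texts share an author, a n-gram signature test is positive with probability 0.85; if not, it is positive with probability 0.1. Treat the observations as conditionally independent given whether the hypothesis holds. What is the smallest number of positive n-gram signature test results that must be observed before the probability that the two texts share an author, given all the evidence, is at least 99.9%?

5

Prior odds: 0.077 ÷ 0.923 = 77/923.
Likelihood ratio of a positive = 0.85/0.1 = 8.5.
Target posterior odds = 0.999/0.001 = 999.
Need (77/923) × 8.5ⁿ ≥ 999, i.e. 8.5ⁿ ≥ 922077/77.
8.5⁴ = 5220.0625 falls short of 922077/77 but 8.5⁵ = 44370.53125 reaches it, so n = 5.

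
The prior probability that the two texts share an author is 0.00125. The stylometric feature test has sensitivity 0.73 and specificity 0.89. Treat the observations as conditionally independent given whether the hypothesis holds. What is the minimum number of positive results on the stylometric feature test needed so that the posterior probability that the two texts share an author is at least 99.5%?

Prior odds = 0.00125/0.99875 = 1/799.
False-positive rate = 1 − 0.89 = 0.11; likelihood ratio of a positive = 0.73/0.11 = 73/11.
Target odds: 0.995 ÷ 0.005 = 199.
Require (73/11)ⁿ ≥ 199 ÷ (1/799) = 159001.
(73/11)⁶ ≈85424.2 falls short of 159001 but (73/11)⁷ ≈566906 reaches it, so n = 7.

7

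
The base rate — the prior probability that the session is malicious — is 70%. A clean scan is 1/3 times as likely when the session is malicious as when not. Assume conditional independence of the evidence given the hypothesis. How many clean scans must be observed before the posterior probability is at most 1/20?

4

Prior odds: 0.7 ÷ 0.3 = 7/3.
Likelihood ratio per clean scan = 1/3.
Target odds: 0.05 ÷ 0.95 = 1/19.
Require (1/3)ⁿ ≤ 1/19 ÷ (7/3) = 3/133.
(1/3)³ = 1/27 is still above 3/133 but (1/3)⁴ = 1/81 is at or below it, so n = 4.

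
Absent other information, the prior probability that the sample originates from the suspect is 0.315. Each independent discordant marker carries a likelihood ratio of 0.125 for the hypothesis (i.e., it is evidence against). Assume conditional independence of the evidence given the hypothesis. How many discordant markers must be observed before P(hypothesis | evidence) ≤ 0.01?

Prior odds: 0.315 ÷ 0.685 = 63/137.
Likelihood ratio per discordant marker = 0.125.
Target odds: 0.01 ÷ 0.99 = 1/99.
Need (63/137) × 0.125ⁿ ≤ 1/99, i.e. 0.125ⁿ ≤ 137/6237.
0.125¹ = 0.125 is still above 137/6237 but 0.125² = 0.015625 is at or below it, so n = 2.

2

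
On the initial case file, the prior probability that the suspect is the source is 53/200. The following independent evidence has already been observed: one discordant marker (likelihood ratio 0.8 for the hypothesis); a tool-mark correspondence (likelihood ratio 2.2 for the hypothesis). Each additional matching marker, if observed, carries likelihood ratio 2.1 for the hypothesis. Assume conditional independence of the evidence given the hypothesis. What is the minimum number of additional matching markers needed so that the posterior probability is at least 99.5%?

Prior odds = 0.265/0.735 = 53/147.
Combined Bayes factor of the evidence already in hand = 0.8 × 2.2 = 1.76.
Odds after that evidence = (53/147) × 1.76 = 2332/3675.
Target odds = 0.995/0.005 = 199.
Need 2.1ⁿ ≥ 199 ÷ (2332/3675) = 731325/2332.
2.1⁷ ≈180.109 falls short of 731325/2332 but 2.1⁸ ≈378.229 reaches it, so n = 8.

8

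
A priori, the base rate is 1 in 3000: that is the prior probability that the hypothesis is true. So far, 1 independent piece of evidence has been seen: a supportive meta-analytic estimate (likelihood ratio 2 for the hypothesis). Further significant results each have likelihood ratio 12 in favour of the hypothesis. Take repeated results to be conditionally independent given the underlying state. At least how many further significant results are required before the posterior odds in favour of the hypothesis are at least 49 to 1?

Prior odds = (1/3000)/(2999/3000) = 1/2999.
Bayes factor of the evidence already in hand = 2.
Odds after that evidence = (1/2999) × 2 = 2/2999.
Target odds = 49.
Need 12ⁿ ≥ 49 ÷ (2/2999) = 73475.5.
12⁴ = 20736 falls short of 73475.5 but 12⁵ = 248832 reaches it, so n = 5.

5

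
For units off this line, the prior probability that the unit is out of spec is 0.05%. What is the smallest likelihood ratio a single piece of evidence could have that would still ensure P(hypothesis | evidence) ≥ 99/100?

Prior odds = 0.0005/0.9995 = 1/1999.
Target odds = 0.99/0.01 = 99.
Required Bayes factor = 99 ÷ (1/1999) = 197901.

197901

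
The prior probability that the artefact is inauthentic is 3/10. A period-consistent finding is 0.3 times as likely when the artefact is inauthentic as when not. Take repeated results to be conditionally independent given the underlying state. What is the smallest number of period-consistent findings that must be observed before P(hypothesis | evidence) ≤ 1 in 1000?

Prior odds = 0.3/0.7 = 3/7.
Likelihood ratio per period-consistent finding = 0.3.
Target odds: 0.001 ÷ 0.999 = 1/999.
Need (3/7) × 0.3ⁿ ≤ 1/999, i.e. 0.3ⁿ ≤ 7/2997.
0.3⁵ = 243/100000 is still above 7/2997 but 0.3⁶ = 729/1000000 is at or below it, so n = 6.

6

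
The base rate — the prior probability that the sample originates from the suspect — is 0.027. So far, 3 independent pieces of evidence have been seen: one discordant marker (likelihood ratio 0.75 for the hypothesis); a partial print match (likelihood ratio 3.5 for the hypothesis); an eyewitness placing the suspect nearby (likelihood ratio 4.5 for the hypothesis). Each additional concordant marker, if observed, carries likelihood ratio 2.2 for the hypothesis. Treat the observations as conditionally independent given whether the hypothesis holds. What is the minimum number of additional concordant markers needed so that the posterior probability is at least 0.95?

Prior odds = 0.027/0.973 = 27/973.
Combined Bayes factor of the evidence already in hand = 0.75 × 3.5 × 4.5 = 11.8125.
Odds after that evidence = (27/973) × 11.8125 = 729/2224.
Target odds = 0.95/0.05 = 19.
Need 2.2ⁿ ≥ 19 ÷ (729/2224) = 42256/729.
2.2⁵ = 51.53632 falls short of 42256/729 but 2.2⁶ = 1771561/15625 reaches it, so n = 6.

6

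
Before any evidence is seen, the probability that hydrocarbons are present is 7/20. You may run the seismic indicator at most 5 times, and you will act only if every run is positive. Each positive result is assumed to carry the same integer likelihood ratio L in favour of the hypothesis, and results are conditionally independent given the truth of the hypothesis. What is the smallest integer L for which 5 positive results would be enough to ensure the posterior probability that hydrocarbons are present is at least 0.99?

3

Prior odds = 0.35/0.65 = 7/13.
Target odds = 0.99/0.01 = 99.
Need L⁵ ≥ 99 ÷ (7/13) = 1287/7.
2⁵ = 32 < 1287/7 ≤ 243 = 3⁵, so L = 3.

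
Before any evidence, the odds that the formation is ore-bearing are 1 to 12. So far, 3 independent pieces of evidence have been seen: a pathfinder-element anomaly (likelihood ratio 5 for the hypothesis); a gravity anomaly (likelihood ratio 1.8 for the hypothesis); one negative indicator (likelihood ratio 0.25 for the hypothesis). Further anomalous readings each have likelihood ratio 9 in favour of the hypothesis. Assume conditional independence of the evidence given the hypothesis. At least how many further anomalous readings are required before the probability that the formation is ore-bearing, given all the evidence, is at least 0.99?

3

Prior odds = 1/12.
Combined Bayes factor of the evidence already in hand = 5 × 1.8 × 0.25 = 2.25.
Odds after that evidence = (1/12) × 2.25 = 0.1875.
Target odds = 0.99/0.01 = 99.
Need 9ⁿ ≥ 99 ÷ 0.1875 = 528.
9² = 81 falls short of 528 but 9³ = 729 reaches it, so n = 3.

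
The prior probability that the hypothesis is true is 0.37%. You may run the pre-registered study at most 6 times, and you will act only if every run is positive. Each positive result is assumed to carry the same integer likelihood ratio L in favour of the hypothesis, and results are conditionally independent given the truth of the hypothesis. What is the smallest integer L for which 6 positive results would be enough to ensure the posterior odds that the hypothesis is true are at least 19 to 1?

5

Prior odds = 0.0037/0.9963 = 37/9963.
Target odds = 19.
Need L⁶ ≥ 19 ÷ (37/9963) = 189297/37.
4⁶ = 4096 < 189297/37 ≤ 15625 = 5⁶, so L = 5.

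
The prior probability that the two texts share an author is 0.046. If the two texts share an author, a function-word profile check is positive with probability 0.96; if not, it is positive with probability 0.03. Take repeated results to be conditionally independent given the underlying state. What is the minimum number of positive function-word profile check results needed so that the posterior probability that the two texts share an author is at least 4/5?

Prior odds: 0.046 ÷ 0.954 = 23/477.
Likelihood ratio of a positive = 0.96/0.03 = 32.
Target odds: 0.8 ÷ 0.2 = 4.
Need (23/477) × 32ⁿ ≥ 4, i.e. 32ⁿ ≥ 1908/23.
32¹ = 32 falls short of 1908/23 but 32² = 1024 reaches it, so n = 2.

2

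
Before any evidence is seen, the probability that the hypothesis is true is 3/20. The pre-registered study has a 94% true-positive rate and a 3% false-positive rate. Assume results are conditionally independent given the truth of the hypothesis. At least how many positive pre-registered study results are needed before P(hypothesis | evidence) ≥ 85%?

2

Prior odds: 0.15 ÷ 0.85 = 3/17.
Likelihood ratio of a positive result = 0.94/0.03 = 94/3.
Target posterior odds = 0.85/0.15 = 17/3.
Need (3/17) × (94/3)ⁿ ≥ 17/3, i.e. (94/3)ⁿ ≥ 289/9.
(94/3)¹ = 94/3 falls short of 289/9 but (94/3)² = 8836/9 reaches it, so n = 2.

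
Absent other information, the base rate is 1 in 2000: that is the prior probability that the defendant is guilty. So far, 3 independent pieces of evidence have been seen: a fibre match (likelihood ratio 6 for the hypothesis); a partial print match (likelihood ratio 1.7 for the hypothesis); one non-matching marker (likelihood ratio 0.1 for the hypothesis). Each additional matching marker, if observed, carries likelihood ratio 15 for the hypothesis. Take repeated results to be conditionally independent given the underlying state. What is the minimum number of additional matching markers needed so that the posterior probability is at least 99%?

5

Prior odds = 0.0005/0.9995 = 1/1999.
Combined Bayes factor of the evidence already in hand = 6 × 1.7 × 0.1 = 1.02.
Odds after that evidence = (1/1999) × 1.02 = 51/99950.
Target odds = 0.99/0.01 = 99.
Need 15ⁿ ≥ 99 ÷ (51/99950) = 3298350/17.
15⁴ = 50625 falls short of 3298350/17 but 15⁵ = 759375 reaches it, so n = 5.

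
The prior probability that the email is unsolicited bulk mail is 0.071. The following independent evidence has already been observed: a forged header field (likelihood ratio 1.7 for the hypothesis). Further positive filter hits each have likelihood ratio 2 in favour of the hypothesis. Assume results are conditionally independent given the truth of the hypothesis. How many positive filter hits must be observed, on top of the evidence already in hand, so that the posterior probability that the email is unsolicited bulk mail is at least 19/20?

8

Prior odds = 0.071/0.929 = 71/929.
Bayes factor of the evidence already in hand = 1.7.
Odds after that evidence = (71/929) × 1.7 = 1207/9290.
Target odds = 0.95/0.05 = 19.
Need 2ⁿ ≥ 19 ÷ (1207/9290) = 176510/1207.
2⁷ = 128 falls short of 176510/1207 but 2⁸ = 256 reaches it, so n = 8.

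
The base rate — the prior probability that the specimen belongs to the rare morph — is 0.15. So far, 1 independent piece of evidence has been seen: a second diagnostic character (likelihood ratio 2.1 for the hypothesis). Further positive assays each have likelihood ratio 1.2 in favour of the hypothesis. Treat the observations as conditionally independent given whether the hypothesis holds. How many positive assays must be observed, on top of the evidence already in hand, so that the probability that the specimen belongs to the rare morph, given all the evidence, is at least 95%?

22

Prior odds = 0.15/0.85 = 3/17.
Bayes factor of the evidence already in hand = 2.1.
Odds after that evidence = (3/17) × 2.1 = 63/170.
Target odds = 0.95/0.05 = 19.
Need 1.2ⁿ ≥ 19 ÷ (63/170) = 3230/63.
1.2²¹ ≈46.0051 falls short of 3230/63 but 1.2²² ≈55.2061 reaches it, so n = 22.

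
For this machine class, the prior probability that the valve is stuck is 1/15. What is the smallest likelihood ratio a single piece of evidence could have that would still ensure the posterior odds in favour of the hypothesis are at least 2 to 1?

Prior odds = (1/15)/(14/15) = 1/14.
Target odds = 2.
Required Bayes factor = 2 ÷ (1/14) = 28.

28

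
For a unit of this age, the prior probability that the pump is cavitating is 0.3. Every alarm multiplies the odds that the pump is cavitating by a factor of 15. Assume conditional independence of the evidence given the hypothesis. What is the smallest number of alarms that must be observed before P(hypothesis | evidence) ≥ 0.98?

2

Prior odds = 0.3/0.7 = 3/7.
Likelihood ratio per alarm = 15.
Target odds: 0.98 ÷ 0.02 = 49.
Need (3/7) × 15ⁿ ≥ 49, i.e. 15ⁿ ≥ 343/3.
15¹ = 15 falls short of 343/3 but 15² = 225 reaches it, so n = 2.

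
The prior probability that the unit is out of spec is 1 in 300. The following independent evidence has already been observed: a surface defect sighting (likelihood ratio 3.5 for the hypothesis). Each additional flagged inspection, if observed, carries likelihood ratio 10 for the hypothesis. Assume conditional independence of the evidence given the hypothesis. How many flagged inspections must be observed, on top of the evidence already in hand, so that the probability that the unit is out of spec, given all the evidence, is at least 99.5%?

5

Prior odds = (1/300)/(299/300) = 1/299.
Bayes factor of the evidence already in hand = 3.5.
Odds after that evidence = (1/299) × 3.5 = 7/598.
Target odds = 0.995/0.005 = 199.
Need 10ⁿ ≥ 199 ÷ (7/598) = 119002/7.
10⁴ = 10000 falls short of 119002/7 but 10⁵ = 100000 reaches it, so n = 5.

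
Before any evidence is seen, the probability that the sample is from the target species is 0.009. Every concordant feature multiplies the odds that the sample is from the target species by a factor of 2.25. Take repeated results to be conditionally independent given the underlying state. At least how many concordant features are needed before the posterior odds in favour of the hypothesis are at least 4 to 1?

8

Prior odds = 0.009/0.991 = 9/991.
Likelihood ratio per concordant feature = 2.25.
Target odds = 4.
Need (9/991) × 2.25ⁿ ≥ 4, i.e. 2.25ⁿ ≥ 3964/9.
2.25⁷ = 4782969/16384 falls short of 3964/9 but 2.25⁸ = 43046721/65536 reaches it, so n = 8.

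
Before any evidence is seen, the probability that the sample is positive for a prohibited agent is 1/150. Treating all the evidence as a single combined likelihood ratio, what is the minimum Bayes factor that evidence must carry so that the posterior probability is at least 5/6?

745

Prior odds = (1/150)/(149/150) = 1/149.
Target odds = (5/6)/(1/6) = 5.
Required Bayes factor = 5 ÷ (1/149) = 745.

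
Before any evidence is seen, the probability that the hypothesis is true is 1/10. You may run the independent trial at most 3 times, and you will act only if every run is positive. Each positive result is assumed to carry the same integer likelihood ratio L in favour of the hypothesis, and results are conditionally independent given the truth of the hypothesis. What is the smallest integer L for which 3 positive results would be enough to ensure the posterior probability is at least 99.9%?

21

Prior odds = 0.1/0.9 = 1/9.
Target odds = 0.999/0.001 = 999.
Need L³ ≥ 999 ÷ (1/9) = 8991.
20³ = 8000 < 8991 ≤ 9261 = 21³, so L = 21.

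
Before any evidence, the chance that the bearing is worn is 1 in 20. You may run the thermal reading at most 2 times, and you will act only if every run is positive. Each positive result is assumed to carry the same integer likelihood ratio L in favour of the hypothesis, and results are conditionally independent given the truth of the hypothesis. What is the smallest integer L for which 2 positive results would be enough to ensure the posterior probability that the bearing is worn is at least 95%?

19

Prior odds = 0.05/0.95 = 1/19.
Target odds = 0.95/0.05 = 19.
Need L² ≥ 19 ÷ (1/19) = 361.
18² = 324 < 361 ≤ 361 = 19², so L = 19.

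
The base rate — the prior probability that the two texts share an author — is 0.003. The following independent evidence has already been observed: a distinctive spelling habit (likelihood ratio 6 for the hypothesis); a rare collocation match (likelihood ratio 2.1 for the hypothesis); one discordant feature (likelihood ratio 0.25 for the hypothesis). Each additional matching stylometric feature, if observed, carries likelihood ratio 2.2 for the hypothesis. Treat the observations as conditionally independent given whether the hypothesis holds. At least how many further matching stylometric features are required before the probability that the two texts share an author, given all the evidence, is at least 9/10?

Prior odds = 0.003/0.997 = 3/997.
Combined Bayes factor of the evidence already in hand = 6 × 2.1 × 0.25 = 3.15.
Odds after that evidence = (3/997) × 3.15 = 189/19940.
Target odds = 0.9/0.1 = 9.
Need 2.2ⁿ ≥ 9 ÷ (189/19940) = 19940/21.
2.2⁸ = 214358881/390625 falls short of 19940/21 but 2.2⁹ ≈1207.27 reaches it, so n = 9.

9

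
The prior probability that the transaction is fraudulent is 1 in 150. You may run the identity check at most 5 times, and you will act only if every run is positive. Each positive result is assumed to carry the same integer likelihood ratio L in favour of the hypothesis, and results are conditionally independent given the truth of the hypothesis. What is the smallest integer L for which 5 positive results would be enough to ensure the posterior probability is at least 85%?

Prior odds = (1/150)/(149/150) = 1/149.
Target odds = 0.85/0.15 = 17/3.
Need L⁵ ≥ 17/3 ÷ (1/149) = 2533/3.
3⁵ = 243 < 2533/3 ≤ 1024 = 4⁵, so L = 4.

4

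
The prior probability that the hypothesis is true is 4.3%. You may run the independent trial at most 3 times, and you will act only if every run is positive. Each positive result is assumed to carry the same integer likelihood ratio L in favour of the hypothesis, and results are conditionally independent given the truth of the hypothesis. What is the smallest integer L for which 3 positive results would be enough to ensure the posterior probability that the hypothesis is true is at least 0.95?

8

Prior odds = 0.043/0.957 = 43/957.
Target odds = 0.95/0.05 = 19.
Need L³ ≥ 19 ÷ (43/957) = 18183/43.
7³ = 343 < 18183/43 ≤ 512 = 8³, so L = 8.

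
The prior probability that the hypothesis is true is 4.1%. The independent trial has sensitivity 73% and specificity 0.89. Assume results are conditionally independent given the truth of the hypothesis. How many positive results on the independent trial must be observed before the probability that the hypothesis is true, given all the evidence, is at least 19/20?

Prior odds: 0.041 ÷ 0.959 = 41/959.
False-positive rate = 1 − 0.89 = 0.11; likelihood ratio of a positive = 0.73/0.11 = 73/11.
Target posterior odds = 0.95/0.05 = 19.
Require (73/11)ⁿ ≥ 19 ÷ (41/959) = 18221/41.
(73/11)³ = 389017/1331 falls short of 18221/41 but (73/11)⁴ = 28398241/14641 reaches it, so n = 4.

4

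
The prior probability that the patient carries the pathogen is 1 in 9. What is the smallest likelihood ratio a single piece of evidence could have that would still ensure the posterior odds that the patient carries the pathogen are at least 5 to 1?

Prior odds = (1/9)/(8/9) = 0.125.
Target odds = 5.
Required Bayes factor = 5 ÷ 0.125 = 40.

40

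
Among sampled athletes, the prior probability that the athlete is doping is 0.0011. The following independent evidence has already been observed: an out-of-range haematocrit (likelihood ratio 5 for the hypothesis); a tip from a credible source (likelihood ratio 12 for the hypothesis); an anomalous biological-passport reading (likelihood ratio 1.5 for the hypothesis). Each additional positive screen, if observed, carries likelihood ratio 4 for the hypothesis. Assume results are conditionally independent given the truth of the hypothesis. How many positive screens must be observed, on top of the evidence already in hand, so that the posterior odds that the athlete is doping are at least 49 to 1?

Prior odds = 0.0011/0.9989 = 11/9989.
Combined Bayes factor of the evidence already in hand = 5 × 12 × 1.5 = 90.
Odds after that evidence = (11/9989) × 90 = 990/9989.
Target odds = 49.
Need 4ⁿ ≥ 49 ÷ (990/9989) = 489461/990.
4⁴ = 256 falls short of 489461/990 but 4⁵ = 1024 reaches it, so n = 5.

5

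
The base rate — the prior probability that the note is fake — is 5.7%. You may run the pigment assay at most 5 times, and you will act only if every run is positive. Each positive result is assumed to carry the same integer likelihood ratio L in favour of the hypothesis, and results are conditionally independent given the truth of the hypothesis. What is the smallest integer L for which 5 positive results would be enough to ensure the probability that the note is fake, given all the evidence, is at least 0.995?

Prior odds = 0.057/0.943 = 57/943.
Target odds = 0.995/0.005 = 199.
Need L⁵ ≥ 199 ÷ (57/943) = 187657/57.
5⁵ = 3125 < 187657/57 ≤ 7776 = 6⁵, so L = 6.

6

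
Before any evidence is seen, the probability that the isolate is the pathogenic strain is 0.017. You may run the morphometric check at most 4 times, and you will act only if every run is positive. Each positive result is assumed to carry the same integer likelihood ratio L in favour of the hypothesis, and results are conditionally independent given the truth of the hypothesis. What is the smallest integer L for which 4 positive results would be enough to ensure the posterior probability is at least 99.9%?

Prior odds = 0.017/0.983 = 17/983.
Target odds = 0.999/0.001 = 999.
Need L⁴ ≥ 999 ÷ (17/983) = 982017/17.
15⁴ = 50625 < 982017/17 ≤ 65536 = 16⁴, so L = 16.

16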